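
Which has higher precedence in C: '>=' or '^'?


'>=' is relational (level 7); '^' is bitwise XOR (level 4)
Higher level binds tighter
'>=' has higher precedence than '^'


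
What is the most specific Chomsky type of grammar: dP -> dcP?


LHS has context (more than one symbol) and |LHS| ≤ |RHS|
Classification: Type 1 (Context-Sensitive)


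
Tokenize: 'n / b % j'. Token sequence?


Scan left to right, longest-match per lexeme
Tokens: ID(n), OP(/), ID(b), OP(%), ID(j)


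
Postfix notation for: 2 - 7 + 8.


Left to right (same or higher precedence on left)
Postfix: 2 7 - 8 +


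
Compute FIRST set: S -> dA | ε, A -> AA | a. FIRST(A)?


Per alternative of A: FIRST(AA) = {a}; FIRST(a) = {a}
FIRST(A) = {a}


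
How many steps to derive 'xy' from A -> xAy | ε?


Derivation: A => xAy => xy
Steps: 2


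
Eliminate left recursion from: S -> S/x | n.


Left-recursive alternatives: S/x; non-recursive: n
Introduce S': S -> nS', S' -> /xS' | ε


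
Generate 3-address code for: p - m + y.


Break into single-operator statements:
t1 = p - m
t2 = t1 + y


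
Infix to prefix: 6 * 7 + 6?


left-to-right (same/higher precedence on left): tree is (+ (* 6 7) 6)
Prefix: + * 6 7 6


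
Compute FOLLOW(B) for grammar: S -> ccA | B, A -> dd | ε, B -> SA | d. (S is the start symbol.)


$ ∈ FOLLOW(S). For each A -> αBβ: add FIRST(β)\{ε} to FOLLOW(B); if β nullable, add FOLLOW(A).
FOLLOW(B) = {$, d}


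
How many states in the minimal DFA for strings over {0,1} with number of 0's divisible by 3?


Track (count of 0) mod 3: states 0..2, accept at 0
Minimal DFA: 3 states


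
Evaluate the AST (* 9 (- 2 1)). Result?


Evaluate inner: (- 2 1) = 1
Evaluate root: (* 9 1) = 9
Result: 9


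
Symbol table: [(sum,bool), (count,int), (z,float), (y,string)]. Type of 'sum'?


Lookup 'sum' → type bool


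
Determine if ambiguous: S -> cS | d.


right-linear, alternatives start with distinct terminals 'c' vs 'd': unique leftmost derivation
Unambiguous


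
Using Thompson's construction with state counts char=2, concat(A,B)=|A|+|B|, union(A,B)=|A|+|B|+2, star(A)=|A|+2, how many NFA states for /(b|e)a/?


Syntax tree has 3 char leaf(s), 1 union(s), 0 star(s)
chars contribute 3×2 = 6; each union adds +2; each star adds +2
Total: 6 + 2 + 0 = 8 states


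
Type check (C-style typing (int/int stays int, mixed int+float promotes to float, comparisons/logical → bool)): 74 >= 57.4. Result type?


Operand types: int >= float
Rule: comparison yields bool
Result type: bool


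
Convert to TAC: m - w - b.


Break into single-operator statements:
t1 = m - w
t2 = t1 - b


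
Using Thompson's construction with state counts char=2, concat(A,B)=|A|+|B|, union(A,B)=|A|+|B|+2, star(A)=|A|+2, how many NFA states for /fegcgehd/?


Syntax tree has 8 char leaf(s), 0 union(s), 0 star(s)
chars contribute 8×2 = 16; each union adds +2; each star adds +2
Total: 16 + 0 + 0 = 16 states


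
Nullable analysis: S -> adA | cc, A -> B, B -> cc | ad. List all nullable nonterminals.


A nonterminal is nullable iff some alternative derives ε (directly, or every symbol in it is nullable)
Nullable: {}


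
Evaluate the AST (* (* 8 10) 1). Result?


Evaluate inner: (* 8 10) = 80
Evaluate root: (* 80 1) = 80
Result: 80


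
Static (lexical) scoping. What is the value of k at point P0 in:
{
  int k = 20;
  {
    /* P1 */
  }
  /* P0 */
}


k declared in the same block as P0
k = 20


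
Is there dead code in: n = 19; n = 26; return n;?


first assignment to n is overwritten before any read
Dead: 'n = 19'


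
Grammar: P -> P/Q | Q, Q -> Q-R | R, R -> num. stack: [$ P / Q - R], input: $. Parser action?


handle 'Q-R' on top
Action: reduce (Q -> Q-R)


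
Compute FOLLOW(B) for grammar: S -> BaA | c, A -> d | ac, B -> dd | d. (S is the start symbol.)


$ ∈ FOLLOW(S). For each A -> αBβ: add FIRST(β)\{ε} to FOLLOW(B); if β nullable, add FOLLOW(A).
FOLLOW(B) = {a}


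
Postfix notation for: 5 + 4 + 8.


Left to right (same or higher precedence on left)
Postfix: 5 4 + 8 +


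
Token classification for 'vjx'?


Pattern: letter/underscore followed by alphanumerics, not a keyword
Type: IDENTIFIER


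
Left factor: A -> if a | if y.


Common prefix: 'if'
Factored: A -> if A', A' -> a | y


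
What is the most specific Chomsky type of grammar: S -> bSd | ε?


Single nonterminal LHS, but b^n d^n is not regular
Classification: Type 2 (Context-Free)


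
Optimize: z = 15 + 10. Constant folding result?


15 + 10 = 25 at compile time
Optimized: z = 25


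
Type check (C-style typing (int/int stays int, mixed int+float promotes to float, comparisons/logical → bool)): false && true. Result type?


Operand types: bool && bool
Rule: logical operators take bool operands and yield bool
Result type: bool


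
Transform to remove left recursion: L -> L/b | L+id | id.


Left-recursive alternatives: L/b, L+id; non-recursive: id
Introduce L': L -> idL', L' -> /bL' | +idL' | ε


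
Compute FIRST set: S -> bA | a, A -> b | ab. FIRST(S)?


Per alternative of S: FIRST(bA) = {b}; FIRST(a) = {a}
FIRST(S) = {a, b}


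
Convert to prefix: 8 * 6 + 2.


left-to-right (same/higher precedence on left): tree is (+ (* 8 6) 2)
Prefix: + * 8 6 2


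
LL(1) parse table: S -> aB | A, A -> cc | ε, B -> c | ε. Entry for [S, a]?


For [S, a]: 'a' ∈ FIRST(aB)
Entry: S -> aB


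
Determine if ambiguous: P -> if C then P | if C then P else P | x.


dangling else: 'if C then if C then x else x' parses two ways
Ambiguous


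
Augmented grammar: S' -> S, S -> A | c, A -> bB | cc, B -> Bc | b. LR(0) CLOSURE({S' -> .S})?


Start: S' -> .S
For each item with dot before a nonterminal B, add B -> .γ for every B-production
Closure: [S' -> .S, S -> .A, S -> .c, A -> .bB, A -> .cc]


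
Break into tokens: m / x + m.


Scan left to right, longest-match per lexeme
Tokens: ID(m), OP(/), ID(x), OP(+), ID(m)


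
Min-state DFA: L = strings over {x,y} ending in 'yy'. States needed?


Track the longest suffix of input matching a prefix of 'yy': 3 classes (prefixes of length 0..2)
Minimal DFA: 3 states


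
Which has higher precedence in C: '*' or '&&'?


'*' is multiplicative (level 10); '&&' is logical AND (level 2)
Higher level binds tighter
'*' has higher precedence than '&&'


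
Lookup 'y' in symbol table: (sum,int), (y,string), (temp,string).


Lookup 'y' → type string


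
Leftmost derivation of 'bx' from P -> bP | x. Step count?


Derivation: P => bP => bx
Steps: 2


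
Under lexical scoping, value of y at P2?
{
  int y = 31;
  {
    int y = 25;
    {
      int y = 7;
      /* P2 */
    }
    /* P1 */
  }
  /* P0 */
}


y declared in the same block as P2
y = 7


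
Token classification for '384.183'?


Pattern: digits with a decimal point
Type: FLOAT_LITERAL


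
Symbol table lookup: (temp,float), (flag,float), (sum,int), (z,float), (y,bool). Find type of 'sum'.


Lookup 'sum' → type int


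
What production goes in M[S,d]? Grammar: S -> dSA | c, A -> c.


For [S, d]: 'd' ∈ FIRST(dSA)
Entry: S -> dSA


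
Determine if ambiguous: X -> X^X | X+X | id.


'id^id+id' has two parse trees (no precedence encoded between ^ and +)
Ambiguous


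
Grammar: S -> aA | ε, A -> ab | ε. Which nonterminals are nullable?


A nonterminal is nullable iff some alternative derives ε (directly, or every symbol in it is nullable)
Nullable: {A, S}


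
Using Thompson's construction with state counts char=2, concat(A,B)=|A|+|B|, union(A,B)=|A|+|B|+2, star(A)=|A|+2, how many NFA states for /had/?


Syntax tree has 3 char leaf(s), 0 union(s), 0 star(s)
chars contribute 3×2 = 6; each union adds +2; each star adds +2
Total: 6 + 0 + 0 = 6 states


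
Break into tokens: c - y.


Scan left to right, longest-match per lexeme
Tokens: ID(c), OP(-), ID(y)


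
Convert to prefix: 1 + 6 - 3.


left-to-right (same/higher precedence on left): tree is (- (+ 1 6) 3)
Prefix: - + 1 6 3


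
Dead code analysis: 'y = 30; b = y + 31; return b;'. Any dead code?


y is read by b's definition; b is returned
No dead code


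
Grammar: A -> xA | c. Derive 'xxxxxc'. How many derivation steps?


Derivation: A => xA => xxA => xxxA => xxxxA => xxxxxA => xxxxxc
Steps: 6


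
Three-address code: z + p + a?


Break into single-operator statements:
t1 = z + p
t2 = t1 + a


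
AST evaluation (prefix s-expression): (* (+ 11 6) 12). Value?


Evaluate inner: (+ 11 6) = 17
Evaluate root: (* 17 12) = 204
Result: 204


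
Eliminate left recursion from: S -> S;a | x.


Left-recursive alternatives: S;a; non-recursive: x
Introduce S': S -> xS', S' -> ;aS' | ε


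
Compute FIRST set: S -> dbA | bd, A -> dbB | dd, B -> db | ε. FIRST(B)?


Per alternative of B: FIRST(db) = {d}; FIRST(ε) = {ε}
FIRST(B) = {d, ε}


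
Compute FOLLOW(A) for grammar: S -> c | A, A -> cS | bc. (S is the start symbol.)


$ ∈ FOLLOW(S). For each A -> αBβ: add FIRST(β)\{ε} to FOLLOW(B); if β nullable, add FOLLOW(A).
FOLLOW(A) = {$}


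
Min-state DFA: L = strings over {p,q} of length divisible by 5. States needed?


Track length mod 5: states 0..4, accept at 0
Minimal DFA: 5 states


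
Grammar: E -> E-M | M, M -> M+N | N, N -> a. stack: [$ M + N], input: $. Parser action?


handle 'M+N' on top
Action: reduce (M -> M+N)


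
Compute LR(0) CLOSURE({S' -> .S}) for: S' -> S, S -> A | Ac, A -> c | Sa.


Start: S' -> .S
For each item with dot before a nonterminal B, add B -> .γ for every B-production
Closure: [S' -> .S, S -> .A, S -> .Ac, A -> .c, A -> .Sa]


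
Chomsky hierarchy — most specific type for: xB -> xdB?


LHS has context (more than one symbol) and |LHS| ≤ |RHS|
Classification: Type 1 (Context-Sensitive)


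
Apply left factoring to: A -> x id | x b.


Common prefix: 'x'
Factored: A -> x A', A' -> id | b


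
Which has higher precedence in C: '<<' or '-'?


'-' is additive (level 9); '<<' is shift (level 8)
Higher level binds tighter
'-' has higher precedence than '<<'


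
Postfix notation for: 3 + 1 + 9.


Left to right (same or higher precedence on left)
Postfix: 3 1 + 9 +


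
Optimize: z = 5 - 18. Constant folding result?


5 - 18 = -13 at compile time
Optimized: z = -13


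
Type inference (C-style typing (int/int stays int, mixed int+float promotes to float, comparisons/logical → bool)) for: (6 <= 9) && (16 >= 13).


Operand types: bool && bool
Rule: logical operators take bool operands and yield bool
Result type: bool


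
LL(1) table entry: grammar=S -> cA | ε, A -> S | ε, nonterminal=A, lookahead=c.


For [A, c]: 'c' ∈ FIRST(S)
Entry: A -> S


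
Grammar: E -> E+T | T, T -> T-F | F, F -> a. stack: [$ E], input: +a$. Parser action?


shift '+' to continue E -> E+T
Action: shift


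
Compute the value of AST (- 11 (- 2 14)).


Evaluate inner: (- 2 14) = -12
Evaluate root: (- 11 -12) = 23
Result: 23


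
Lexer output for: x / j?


Scan left to right, longest-match per lexeme
Tokens: ID(x), OP(/), ID(j)


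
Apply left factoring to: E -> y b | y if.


Common prefix: 'y'
Factored: E -> y E', E' -> b | if


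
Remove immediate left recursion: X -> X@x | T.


Left-recursive alternatives: X@x; non-recursive: T
Introduce X': X -> TX', X' -> @xX' | ε


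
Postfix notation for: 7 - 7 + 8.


Left to right (same or higher precedence on left)
Postfix: 7 7 - 8 +


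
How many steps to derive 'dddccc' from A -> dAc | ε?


Derivation: A => dAc => ddAcc => dddAccc => dddccc
Steps: 4


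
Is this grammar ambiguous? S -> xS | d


right-linear, alternatives start with distinct terminals 'x' vs 'd': unique leftmost derivation
Unambiguous


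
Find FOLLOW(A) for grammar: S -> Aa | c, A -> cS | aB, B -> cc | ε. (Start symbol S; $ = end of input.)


$ ∈ FOLLOW(S). For each A -> αBβ: add FIRST(β)\{ε} to FOLLOW(B); if β nullable, add FOLLOW(A).
FOLLOW(A) = {a}


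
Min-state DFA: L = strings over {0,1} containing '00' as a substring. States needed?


KMP-style automaton: 2 progress states + 1 absorbing accept = 3
Minimal DFA: 3 states


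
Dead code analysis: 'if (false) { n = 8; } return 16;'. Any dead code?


condition is constant false, so the whole block is unreachable
Dead: 'if (false) { n = 8; }'


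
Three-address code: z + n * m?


Break into single-operator statements:
t1 = n * m
t2 = z + t1


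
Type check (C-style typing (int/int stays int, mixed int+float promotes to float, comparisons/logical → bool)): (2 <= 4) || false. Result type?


Operand types: bool || bool
Rule: logical operators take bool operands and yield bool
Result type: bool


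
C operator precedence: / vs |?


'/' is multiplicative (level 10); '|' is bitwise OR (level 3)
Higher level binds tighter
'/' has higher precedence than '|'


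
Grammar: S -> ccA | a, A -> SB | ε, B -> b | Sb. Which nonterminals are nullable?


A nonterminal is nullable iff some alternative derives ε (directly, or every symbol in it is nullable)
Nullable: {A}


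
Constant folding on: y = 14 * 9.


14 * 9 = 126 at compile time
Optimized: y = 126


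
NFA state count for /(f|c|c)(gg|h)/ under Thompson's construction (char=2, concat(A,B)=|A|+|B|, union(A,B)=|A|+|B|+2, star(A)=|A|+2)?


Syntax tree has 6 char leaf(s), 3 union(s), 0 star(s)
chars contribute 6×2 = 12; each union adds +2; each star adds +2
Total: 12 + 6 + 0 = 18 states


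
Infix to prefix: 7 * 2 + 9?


left-to-right (same/higher precedence on left): tree is (+ (* 7 2) 9)
Prefix: + * 7 2 9


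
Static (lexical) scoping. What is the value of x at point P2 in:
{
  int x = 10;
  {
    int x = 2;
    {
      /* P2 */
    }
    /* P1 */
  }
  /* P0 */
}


P2's block does not declare x; resolves to the enclosing declaration at depth 1
x = 2


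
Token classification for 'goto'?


Pattern: reserved word
Type: KEYWORD


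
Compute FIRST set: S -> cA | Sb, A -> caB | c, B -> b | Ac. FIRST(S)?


Per alternative of S: FIRST(cA) = {c}; FIRST(Sb) = {c}
FIRST(S) = {c}


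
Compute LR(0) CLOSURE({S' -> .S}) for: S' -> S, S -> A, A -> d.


Start: S' -> .S
For each item with dot before a nonterminal B, add B -> .γ for every B-production
Closure: [S' -> .S, S -> .A, A -> .d]


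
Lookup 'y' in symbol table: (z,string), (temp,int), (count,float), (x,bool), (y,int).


Lookup 'y' → type int


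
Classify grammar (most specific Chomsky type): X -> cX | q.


Right-linear: every RHS is a terminal or a terminal followed by one nonterminal
Classification: Type 3 (Regular)


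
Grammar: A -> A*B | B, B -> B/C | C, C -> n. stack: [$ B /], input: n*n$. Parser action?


no handle; shift 'n'
Action: shift


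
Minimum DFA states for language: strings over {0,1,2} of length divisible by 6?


Track length mod 6: states 0..5, accept at 0
Minimal DFA: 6 states


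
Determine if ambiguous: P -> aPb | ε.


balanced a^n…b^n: each string has a unique parse
Unambiguous


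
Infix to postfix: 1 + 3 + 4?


Left to right (same or higher precedence on left)
Postfix: 1 3 + 4 +


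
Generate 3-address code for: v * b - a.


Break into single-operator statements:
t1 = v * b
t2 = t1 - a


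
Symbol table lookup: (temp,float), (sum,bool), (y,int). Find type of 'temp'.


Lookup 'temp' → type float


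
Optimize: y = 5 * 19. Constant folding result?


5 * 19 = 95 at compile time
Optimized: y = 95


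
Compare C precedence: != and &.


'!=' is equality (level 6); '&' is bitwise AND (level 5)
Higher level binds tighter
'!=' has higher precedence than '&'


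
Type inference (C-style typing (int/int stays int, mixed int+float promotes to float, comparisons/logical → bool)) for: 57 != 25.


Operand types: int != int
Rule: comparison yields bool
Result type: bool


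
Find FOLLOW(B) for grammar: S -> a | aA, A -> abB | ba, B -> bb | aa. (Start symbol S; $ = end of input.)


$ ∈ FOLLOW(S). For each A -> αBβ: add FIRST(β)\{ε} to FOLLOW(B); if β nullable, add FOLLOW(A).
FOLLOW(B) = {$}


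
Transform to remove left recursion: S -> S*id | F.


Left-recursive alternatives: S*id; non-recursive: F
Introduce S': S -> FS', S' -> *idS' | ε


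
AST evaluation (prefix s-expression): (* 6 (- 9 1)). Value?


Evaluate inner: (- 9 1) = 8
Evaluate root: (* 6 8) = 48
Result: 48


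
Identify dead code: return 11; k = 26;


statement follows a return and is unreachable
Dead: 'k = 26'


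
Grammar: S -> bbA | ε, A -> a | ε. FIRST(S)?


Per alternative of S: FIRST(bbA) = {b}; FIRST(ε) = {ε}
FIRST(S) = {b, ε}


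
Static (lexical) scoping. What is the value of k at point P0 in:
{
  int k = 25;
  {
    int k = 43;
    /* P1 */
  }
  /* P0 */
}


k declared in the same block as P0
k = 25


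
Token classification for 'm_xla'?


Pattern: letter/underscore followed by alphanumerics, not a keyword
Type: IDENTIFIER


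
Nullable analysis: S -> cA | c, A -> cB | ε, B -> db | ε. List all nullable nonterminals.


A nonterminal is nullable iff some alternative derives ε (directly, or every symbol in it is nullable)
Nullable: {A, B}


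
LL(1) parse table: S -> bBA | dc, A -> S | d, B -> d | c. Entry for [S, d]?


For [S, d]: 'd' ∈ FIRST(dc)
Entry: S -> dc


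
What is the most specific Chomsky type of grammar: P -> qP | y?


Right-linear: every RHS is a terminal or a terminal followed by one nonterminal
Classification: Type 3 (Regular)


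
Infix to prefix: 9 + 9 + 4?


left-to-right (same/higher precedence on left): tree is (+ (+ 9 9) 4)
Prefix: + + 9 9 4


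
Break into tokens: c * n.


Scan left to right, longest-match per lexeme
Tokens: ID(c), OP(*), ID(n)


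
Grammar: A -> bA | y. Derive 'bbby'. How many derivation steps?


Derivation: A => bA => bbA => bbbA => bbby
Steps: 4


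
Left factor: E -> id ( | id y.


Common prefix: 'id'
Factored: E -> id E', E' -> ( | y


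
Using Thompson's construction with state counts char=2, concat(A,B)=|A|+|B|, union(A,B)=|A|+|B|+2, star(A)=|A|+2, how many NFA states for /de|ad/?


Syntax tree has 4 char leaf(s), 1 union(s), 0 star(s)
chars contribute 4×2 = 8; each union adds +2; each star adds +2
Total: 8 + 2 + 0 = 10 states


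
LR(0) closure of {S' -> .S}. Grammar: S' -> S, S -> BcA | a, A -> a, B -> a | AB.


Start: S' -> .S
For each item with dot before a nonterminal B, add B -> .γ for every B-production
Closure: [S' -> .S, S -> .BcA, S -> .a, B -> .a, B -> .AB, A -> .a]


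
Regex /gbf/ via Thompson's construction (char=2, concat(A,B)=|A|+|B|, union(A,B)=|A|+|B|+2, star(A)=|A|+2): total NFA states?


Syntax tree has 3 char leaf(s), 0 union(s), 0 star(s)
chars contribute 3×2 = 6; each union adds +2; each star adds +2
Total: 6 + 0 + 0 = 6 states


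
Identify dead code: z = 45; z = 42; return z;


first assignment to z is overwritten before any read
Dead: 'z = 45'


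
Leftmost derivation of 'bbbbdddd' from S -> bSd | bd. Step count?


Derivation: S => bSd => bbSdd => bbbSddd => bbbbdddd
Steps: 4


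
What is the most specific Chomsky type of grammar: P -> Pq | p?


Left-linear: every RHS is a terminal or one nonterminal followed by a terminal
Classification: Type 3 (Regular)


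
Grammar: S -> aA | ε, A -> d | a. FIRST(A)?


Per alternative of A: FIRST(d) = {d}; FIRST(a) = {a}
FIRST(A) = {a, d}


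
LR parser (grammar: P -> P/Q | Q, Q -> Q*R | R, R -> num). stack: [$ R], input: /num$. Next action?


'R' (not preceded by Q*) is the handle for Q -> R
Action: reduce (Q -> R)


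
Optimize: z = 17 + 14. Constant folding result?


17 + 14 = 31 at compile time
Optimized: z = 31


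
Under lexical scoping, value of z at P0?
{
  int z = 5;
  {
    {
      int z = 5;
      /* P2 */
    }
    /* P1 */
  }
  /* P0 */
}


z declared in the same block as P0
z = 5


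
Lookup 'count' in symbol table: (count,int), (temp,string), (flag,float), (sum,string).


Lookup 'count' → type int


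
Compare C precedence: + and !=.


'+' is additive (level 9); '!=' is equality (level 6)
Higher level binds tighter
'+' has higher precedence than '!='


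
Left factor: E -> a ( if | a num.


Common prefix: 'a'
Factored: E -> a E', E' -> ( if | num


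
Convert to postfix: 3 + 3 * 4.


* has higher precedence, evaluate 3*4 first
Postfix: 3 3 4 * +


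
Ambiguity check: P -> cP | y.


right-linear, alternatives start with distinct terminals 'c' vs 'y': unique leftmost derivation
Unambiguous


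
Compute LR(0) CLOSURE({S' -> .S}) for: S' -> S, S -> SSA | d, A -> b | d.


Start: S' -> .S
For each item with dot before a nonterminal B, add B -> .γ for every B-production
Closure: [S' -> .S, S -> .SSA, S -> .d]


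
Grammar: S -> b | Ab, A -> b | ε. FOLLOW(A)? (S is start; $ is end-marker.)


$ ∈ FOLLOW(S). For each A -> αBβ: add FIRST(β)\{ε} to FOLLOW(B); if β nullable, add FOLLOW(A).
FOLLOW(A) = {b}


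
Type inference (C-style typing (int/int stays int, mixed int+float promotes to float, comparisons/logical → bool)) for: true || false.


Operand types: bool || bool
Rule: logical operators take bool operands and yield bool
Result type: bool


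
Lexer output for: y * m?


Scan left to right, longest-match per lexeme
Tokens: ID(y), OP(*), ID(m)


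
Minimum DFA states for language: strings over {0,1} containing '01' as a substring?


KMP-style automaton: 2 progress states + 1 absorbing accept = 3
Minimal DFA: 3 states


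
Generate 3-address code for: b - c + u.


Break into single-operator statements:
t1 = b - c
t2 = t1 + u


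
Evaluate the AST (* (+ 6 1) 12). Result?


Evaluate inner: (+ 6 1) = 7
Evaluate root: (* 7 12) = 84
Result: 84


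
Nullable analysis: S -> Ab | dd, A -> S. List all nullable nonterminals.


A nonterminal is nullable iff some alternative derives ε (directly, or every symbol in it is nullable)
Nullable: {}


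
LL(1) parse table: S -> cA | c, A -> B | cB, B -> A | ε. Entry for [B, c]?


For [B, c]: 'c' ∈ FIRST(A)
Entry: B -> A


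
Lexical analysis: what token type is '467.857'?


Pattern: digits with a decimal point
Type: FLOAT_LITERAL


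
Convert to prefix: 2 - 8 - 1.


left-to-right (same/higher precedence on left): tree is (- (- 2 8) 1)
Prefix: - - 2 8 1


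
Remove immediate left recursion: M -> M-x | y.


Left-recursive alternatives: M-x; non-recursive: y
Introduce M': M -> yM', M' -> -xM' | ε


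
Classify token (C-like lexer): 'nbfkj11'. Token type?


Pattern: letter/underscore followed by alphanumerics, not a keyword
Type: IDENTIFIER


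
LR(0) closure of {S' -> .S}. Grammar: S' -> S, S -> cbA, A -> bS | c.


Start: S' -> .S
For each item with dot before a nonterminal B, add B -> .γ for every B-production
Closure: [S' -> .S, S -> .cbA]


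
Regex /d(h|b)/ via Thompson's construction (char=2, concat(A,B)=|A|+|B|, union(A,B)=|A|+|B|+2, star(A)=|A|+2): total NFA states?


Syntax tree has 3 char leaf(s), 1 union(s), 0 star(s)
chars contribute 3×2 = 6; each union adds +2; each star adds +2
Total: 6 + 2 + 0 = 8 states


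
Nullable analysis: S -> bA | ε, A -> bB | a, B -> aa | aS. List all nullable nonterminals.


A nonterminal is nullable iff some alternative derives ε (directly, or every symbol in it is nullable)
Nullable: {S}


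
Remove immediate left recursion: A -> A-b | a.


Left-recursive alternatives: A-b; non-recursive: a
Introduce A': A -> aA', A' -> -bA' | ε


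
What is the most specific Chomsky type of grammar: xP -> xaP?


LHS has context (more than one symbol) and |LHS| ≤ |RHS|
Classification: Type 1 (Context-Sensitive)


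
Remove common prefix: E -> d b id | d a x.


Common prefix: 'd'
Factored: E -> d E', E' -> b id | a x


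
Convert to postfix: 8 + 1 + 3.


Left to right (same or higher precedence on left)
Postfix: 8 1 + 3 +


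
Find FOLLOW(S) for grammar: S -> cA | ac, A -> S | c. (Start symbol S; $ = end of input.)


$ ∈ FOLLOW(S). For each A -> αBβ: add FIRST(β)\{ε} to FOLLOW(B); if β nullable, add FOLLOW(A).
FOLLOW(S) = {$}


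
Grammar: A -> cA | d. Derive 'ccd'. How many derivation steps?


Derivation: A => cA => ccA => ccd
Steps: 3


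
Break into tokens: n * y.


Scan left to right, longest-match per lexeme
Tokens: ID(n), OP(*), ID(y)


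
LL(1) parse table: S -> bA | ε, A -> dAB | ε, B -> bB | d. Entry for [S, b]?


For [S, b]: 'b' ∈ FIRST(bA)
Entry: S -> bA


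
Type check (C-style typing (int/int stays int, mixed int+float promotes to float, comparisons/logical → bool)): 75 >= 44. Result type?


Operand types: int >= int
Rule: comparison yields bool
Result type: bool


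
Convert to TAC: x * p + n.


Break into single-operator statements:
t1 = x * p
t2 = t1 + n


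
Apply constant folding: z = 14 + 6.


14 + 6 = 20 at compile time
Optimized: z = 20


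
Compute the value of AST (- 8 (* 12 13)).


Evaluate inner: (* 12 13) = 156
Evaluate root: (- 8 156) = -148
Result: -148


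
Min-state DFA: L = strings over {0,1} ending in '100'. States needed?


Track the longest suffix of input matching a prefix of '100': 4 classes (prefixes of length 0..3)
Minimal DFA: 4 states


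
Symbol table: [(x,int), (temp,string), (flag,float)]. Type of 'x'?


Lookup 'x' → type int


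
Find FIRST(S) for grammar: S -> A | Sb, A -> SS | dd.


Per alternative of S: FIRST(A) = {d}; FIRST(Sb) = {d}
FIRST(S) = {d}


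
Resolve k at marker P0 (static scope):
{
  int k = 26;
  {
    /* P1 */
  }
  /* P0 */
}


k declared in the same block as P0
k = 26


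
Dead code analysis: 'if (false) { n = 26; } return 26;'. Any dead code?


condition is constant false, so the whole block is unreachable
Dead: 'if (false) { n = 26; }'


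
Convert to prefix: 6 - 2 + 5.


left-to-right (same/higher precedence on left): tree is (+ (- 6 2) 5)
Prefix: + - 6 2 5


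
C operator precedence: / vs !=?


'/' is multiplicative (level 10); '!=' is equality (level 6)
Higher level binds tighter
'/' has higher precedence than '!='


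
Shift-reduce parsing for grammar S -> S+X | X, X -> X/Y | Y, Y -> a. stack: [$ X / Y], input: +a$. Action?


handle 'X/Y' on top
Action: reduce (X -> X/Y)


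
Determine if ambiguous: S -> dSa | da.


balanced d^n…a^n: each string has a unique parse
Unambiguous


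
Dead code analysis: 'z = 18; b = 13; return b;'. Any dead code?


z is assigned but never read
Dead: 'z = 18'


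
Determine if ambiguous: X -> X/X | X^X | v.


'v/v^v' has two parse trees (no precedence encoded between / and ^)
Ambiguous


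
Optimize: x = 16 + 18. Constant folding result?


16 + 18 = 34 at compile time
Optimized: x = 34


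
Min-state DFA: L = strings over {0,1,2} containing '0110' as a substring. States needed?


KMP-style automaton: 4 progress states + 1 absorbing accept = 5
Minimal DFA: 5 states


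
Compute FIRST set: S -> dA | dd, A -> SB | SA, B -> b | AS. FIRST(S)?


Per alternative of S: FIRST(dA) = {d}; FIRST(dd) = {d}
FIRST(S) = {d}


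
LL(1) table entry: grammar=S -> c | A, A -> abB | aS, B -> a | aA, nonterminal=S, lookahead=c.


For [S, c]: 'c' ∈ FIRST(c)
Entry: S -> c


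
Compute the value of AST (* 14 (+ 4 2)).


Evaluate inner: (+ 4 2) = 6
Evaluate root: (* 14 6) = 84
Result: 84


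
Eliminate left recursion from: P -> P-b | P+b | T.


Left-recursive alternatives: P-b, P+b; non-recursive: T
Introduce P': P -> TP', P' -> -bP' | +bP' | ε


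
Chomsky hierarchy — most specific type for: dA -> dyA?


LHS has context (more than one symbol) and |LHS| ≤ |RHS|
Classification: Type 1 (Context-Sensitive)


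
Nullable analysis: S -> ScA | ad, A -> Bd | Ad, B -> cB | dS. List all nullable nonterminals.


A nonterminal is nullable iff some alternative derives ε (directly, or every symbol in it is nullable)
Nullable: {}


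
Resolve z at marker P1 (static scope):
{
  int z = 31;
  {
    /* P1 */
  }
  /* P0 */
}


P1's block does not declare z; resolves to the enclosing declaration at depth 0
z = 31


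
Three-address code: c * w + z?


Break into single-operator statements:
t1 = c * w
t2 = t1 + z


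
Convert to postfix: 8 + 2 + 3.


Left to right (same or higher precedence on left)
Postfix: 8 2 + 3 +


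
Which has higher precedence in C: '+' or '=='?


'+' is additive (level 9); '==' is equality (level 6)
Higher level binds tighter
'+' has higher precedence than '=='


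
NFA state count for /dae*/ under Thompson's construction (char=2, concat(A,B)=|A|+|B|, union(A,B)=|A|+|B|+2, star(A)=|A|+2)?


Syntax tree has 3 char leaf(s), 0 union(s), 1 star(s)
chars contribute 3×2 = 6; each union adds +2; each star adds +2
Total: 6 + 0 + 2 = 8 states


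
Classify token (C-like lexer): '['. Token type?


Pattern: delimiter/punctuation
Type: PUNCTUATION


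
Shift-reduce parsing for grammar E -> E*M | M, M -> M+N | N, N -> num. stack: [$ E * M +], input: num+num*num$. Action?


no handle; shift 'num'
Action: shift


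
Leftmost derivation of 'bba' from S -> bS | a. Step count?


Derivation: S => bS => bbS => bba
Steps: 3


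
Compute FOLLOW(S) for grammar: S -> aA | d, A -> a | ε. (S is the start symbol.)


$ ∈ FOLLOW(S). For each A -> αBβ: add FIRST(β)\{ε} to FOLLOW(B); if β nullable, add FOLLOW(A).
FOLLOW(S) = {$}


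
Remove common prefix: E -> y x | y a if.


Common prefix: 'y'
Factored: E -> y E', E' -> x | a if


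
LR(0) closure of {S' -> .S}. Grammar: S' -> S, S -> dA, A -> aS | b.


Start: S' -> .S
For each item with dot before a nonterminal B, add B -> .γ for every B-production
Closure: [S' -> .S, S -> .dA]


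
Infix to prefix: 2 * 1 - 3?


left-to-right (same/higher precedence on left): tree is (- (* 2 1) 3)
Prefix: - * 2 1 3


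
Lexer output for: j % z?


Scan left to right, longest-match per lexeme
Tokens: ID(j), OP(%), ID(z)


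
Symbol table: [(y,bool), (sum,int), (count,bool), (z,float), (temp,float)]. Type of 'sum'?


Lookup 'sum' → type int


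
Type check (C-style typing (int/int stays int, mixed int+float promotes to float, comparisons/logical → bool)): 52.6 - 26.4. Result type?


Operand types: float - float
Rule: mixed int/float promotes to float; int/int stays int
Result type: float


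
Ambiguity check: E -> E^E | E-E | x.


'x^x-x' has two parse trees (no precedence encoded between ^ and -)
Ambiguous


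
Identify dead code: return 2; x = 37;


statement follows a return and is unreachable
Dead: 'x = 37'


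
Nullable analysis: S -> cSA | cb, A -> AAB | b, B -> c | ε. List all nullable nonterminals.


A nonterminal is nullable iff some alternative derives ε (directly, or every symbol in it is nullable)
Nullable: {B}


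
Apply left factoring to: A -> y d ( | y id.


Common prefix: 'y'
Factored: A -> y A', A' -> d ( | id


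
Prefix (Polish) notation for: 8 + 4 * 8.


'*' binds tighter: tree is (+ 8 (* 4 8))
Prefix: + 8 * 4 8


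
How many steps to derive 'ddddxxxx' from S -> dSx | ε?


Derivation: S => dSx => ddSxx => dddSxxx => ddddSxxxx => ddddxxxx
Steps: 5


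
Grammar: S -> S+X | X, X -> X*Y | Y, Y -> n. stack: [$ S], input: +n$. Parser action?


shift '+' to continue S -> S+X
Action: shift


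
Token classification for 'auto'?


Pattern: reserved word
Type: KEYWORD


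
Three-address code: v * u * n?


Break into single-operator statements:
t1 = v * u
t2 = t1 * n


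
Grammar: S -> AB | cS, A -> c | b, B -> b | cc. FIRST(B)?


Per alternative of B: FIRST(b) = {b}; FIRST(cc) = {c}
FIRST(B) = {b, c}


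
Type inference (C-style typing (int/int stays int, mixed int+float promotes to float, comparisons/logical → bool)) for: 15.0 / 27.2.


Operand types: float / float
Rule: mixed int/float promotes to float; int/int stays int
Result type: float


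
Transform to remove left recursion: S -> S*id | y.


Left-recursive alternatives: S*id; non-recursive: y
Introduce S': S -> yS', S' -> *idS' | ε


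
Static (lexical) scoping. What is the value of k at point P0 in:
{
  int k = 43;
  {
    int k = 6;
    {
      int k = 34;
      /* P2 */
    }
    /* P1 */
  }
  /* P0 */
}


k declared in the same block as P0
k = 43


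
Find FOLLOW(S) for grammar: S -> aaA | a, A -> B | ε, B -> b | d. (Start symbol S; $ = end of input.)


$ ∈ FOLLOW(S). For each A -> αBβ: add FIRST(β)\{ε} to FOLLOW(B); if β nullable, add FOLLOW(A).
FOLLOW(S) = {$}


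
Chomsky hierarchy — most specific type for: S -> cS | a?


Right-linear: every RHS is a terminal or a terminal followed by one nonterminal
Classification: Type 3 (Regular)


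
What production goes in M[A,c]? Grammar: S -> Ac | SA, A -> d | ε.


For [A, c]: ε is nullable and 'c' ∈ FOLLOW(A)
Entry: A -> ε


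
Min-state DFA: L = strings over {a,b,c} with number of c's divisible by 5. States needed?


Track (count of c) mod 5: states 0..4, accept at 0
Minimal DFA: 5 states


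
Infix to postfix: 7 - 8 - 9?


Left to right (same or higher precedence on left)
Postfix: 7 8 - 9 -


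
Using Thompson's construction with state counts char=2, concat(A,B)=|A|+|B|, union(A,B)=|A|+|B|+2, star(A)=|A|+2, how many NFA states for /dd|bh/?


Syntax tree has 4 char leaf(s), 1 union(s), 0 star(s)
chars contribute 4×2 = 8; each union adds +2; each star adds +2
Total: 8 + 2 + 0 = 10 states


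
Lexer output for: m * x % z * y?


Scan left to right, longest-match per lexeme
Tokens: ID(m), OP(*), ID(x), OP(%), ID(z), OP(*), ID(y)


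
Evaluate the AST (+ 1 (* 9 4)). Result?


Evaluate inner: (* 9 4) = 36
Evaluate root: (+ 1 36) = 37
Result: 37


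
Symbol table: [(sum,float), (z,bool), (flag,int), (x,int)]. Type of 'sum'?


Lookup 'sum' → type float


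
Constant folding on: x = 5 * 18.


5 * 18 = 90 at compile time
Optimized: x = 90


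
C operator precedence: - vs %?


'%' is multiplicative (level 10); '-' is additive (level 9)
Higher level binds tighter
'%' has higher precedence than '-'


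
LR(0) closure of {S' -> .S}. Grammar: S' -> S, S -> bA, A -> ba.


Start: S' -> .S
For each item with dot before a nonterminal B, add B -> .γ for every B-production
Closure: [S' -> .S, S -> .bA]


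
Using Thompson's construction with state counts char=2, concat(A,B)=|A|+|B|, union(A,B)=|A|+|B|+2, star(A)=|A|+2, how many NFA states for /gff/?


Syntax tree has 3 char leaf(s), 0 union(s), 0 star(s)
chars contribute 3×2 = 6; each union adds +2; each star adds +2
Total: 6 + 0 + 0 = 6 states


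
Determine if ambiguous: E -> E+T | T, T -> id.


precedence layered via separate nonterminal T: deterministic
Unambiguous


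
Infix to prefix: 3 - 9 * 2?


'*' binds tighter: tree is (- 3 (* 9 2))
Prefix: - 3 * 9 2


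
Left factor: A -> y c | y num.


Common prefix: 'y'
Factored: A -> y A', A' -> c | num


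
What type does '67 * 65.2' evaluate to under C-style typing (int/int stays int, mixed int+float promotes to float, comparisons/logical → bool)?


Operand types: int * float
Rule: mixed int/float promotes to float; int/int stays int
Result type: float


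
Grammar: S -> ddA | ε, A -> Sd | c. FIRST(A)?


Per alternative of A: FIRST(Sd) = {d}; FIRST(c) = {c}
FIRST(A) = {c, d}


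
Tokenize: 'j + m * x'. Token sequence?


Scan left to right, longest-match per lexeme
Tokens: ID(j), OP(+), ID(m), OP(*), ID(x)


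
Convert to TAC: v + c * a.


Break into single-operator statements:
t1 = c * a
t2 = v + t1


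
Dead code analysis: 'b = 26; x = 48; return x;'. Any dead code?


b is assigned but never read
Dead: 'b = 26'


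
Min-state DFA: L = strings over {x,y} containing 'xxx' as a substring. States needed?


KMP-style automaton: 3 progress states + 1 absorbing accept = 4
Minimal DFA: 4 states


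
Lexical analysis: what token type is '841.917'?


Pattern: digits with a decimal point
Type: FLOAT_LITERAL


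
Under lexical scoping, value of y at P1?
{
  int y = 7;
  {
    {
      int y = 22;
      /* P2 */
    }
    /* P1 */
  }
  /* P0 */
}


P1's block does not declare y; resolves to the enclosing declaration at depth 0
y = 7


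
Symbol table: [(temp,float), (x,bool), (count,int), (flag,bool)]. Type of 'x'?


Lookup 'x' → type bool


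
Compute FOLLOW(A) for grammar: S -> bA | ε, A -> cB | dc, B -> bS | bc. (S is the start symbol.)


$ ∈ FOLLOW(S). For each A -> αBβ: add FIRST(β)\{ε} to FOLLOW(B); if β nullable, add FOLLOW(A).
FOLLOW(A) = {$}


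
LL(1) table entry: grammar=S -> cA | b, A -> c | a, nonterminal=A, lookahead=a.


For [A, a]: 'a' ∈ FIRST(a)
Entry: A -> a


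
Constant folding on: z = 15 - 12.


15 - 12 = 3 at compile time
Optimized: z = 3


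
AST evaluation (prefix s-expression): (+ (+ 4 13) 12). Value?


Evaluate inner: (+ 4 13) = 17
Evaluate root: (+ 17 12) = 29
Result: 29


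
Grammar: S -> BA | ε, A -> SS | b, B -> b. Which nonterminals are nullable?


A nonterminal is nullable iff some alternative derives ε (directly, or every symbol in it is nullable)
Nullable: {A, S}


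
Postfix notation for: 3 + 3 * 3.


* has higher precedence, evaluate 3*3 first
Postfix: 3 3 3 * +


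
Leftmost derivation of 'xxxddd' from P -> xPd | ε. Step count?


Derivation: P => xPd => xxPdd => xxxPddd => xxxddd
Steps: 4


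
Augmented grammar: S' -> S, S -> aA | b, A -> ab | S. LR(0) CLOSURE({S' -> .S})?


Start: S' -> .S
For each item with dot before a nonterminal B, add B -> .γ for every B-production
Closure: [S' -> .S, S -> .aA, S -> .b]


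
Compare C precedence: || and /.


'/' is multiplicative (level 10); '||' is logical OR (level 1)
Higher level binds tighter
'/' has higher precedence than '||'


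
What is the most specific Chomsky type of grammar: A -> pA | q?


Right-linear: every RHS is a terminal or a terminal followed by one nonterminal
Classification: Type 3 (Regular)


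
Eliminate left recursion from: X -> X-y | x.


Left-recursive alternatives: X-y; non-recursive: x
Introduce X': X -> xX', X' -> -yX' | ε


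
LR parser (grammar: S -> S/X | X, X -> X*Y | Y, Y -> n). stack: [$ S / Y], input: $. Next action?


'Y' (not preceded by X*) is the handle for X -> Y
Action: reduce (X -> Y)


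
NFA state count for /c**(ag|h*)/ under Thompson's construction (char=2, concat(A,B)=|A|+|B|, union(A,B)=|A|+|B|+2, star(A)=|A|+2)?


Syntax tree has 4 char leaf(s), 1 union(s), 3 star(s)
chars contribute 4×2 = 8; each union adds +2; each star adds +2
Total: 8 + 2 + 6 = 16 states


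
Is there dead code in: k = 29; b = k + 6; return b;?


k is read by b's definition; b is returned
No dead code


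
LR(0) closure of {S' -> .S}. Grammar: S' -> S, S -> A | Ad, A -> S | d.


Start: S' -> .S
For each item with dot before a nonterminal B, add B -> .γ for every B-production
Closure: [S' -> .S, S -> .A, S -> .Ad, A -> .S, A -> .d]


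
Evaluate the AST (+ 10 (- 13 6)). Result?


Evaluate inner: (- 13 6) = 7
Evaluate root: (+ 10 7) = 17
Result: 17
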